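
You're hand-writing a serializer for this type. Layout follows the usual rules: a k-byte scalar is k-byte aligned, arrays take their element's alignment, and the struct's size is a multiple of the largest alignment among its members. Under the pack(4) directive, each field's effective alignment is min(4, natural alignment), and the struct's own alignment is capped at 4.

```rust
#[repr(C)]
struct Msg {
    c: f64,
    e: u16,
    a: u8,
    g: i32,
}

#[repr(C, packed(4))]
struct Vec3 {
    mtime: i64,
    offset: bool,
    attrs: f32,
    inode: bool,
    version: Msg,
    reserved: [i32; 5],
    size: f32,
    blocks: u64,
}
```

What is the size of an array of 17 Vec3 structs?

1156

Msg: 0..8  c  (8B, 8-aligned); 8..10  e  (2B, 2-aligned); 10..11  a  (1B, 1-aligned); 11..12  -- padding (1B); 12..16  g  (4B, 4-aligned); sizeof = 16, alignof = 8
0..8  mtime  (8B, 4-aligned)
8..9  offset  (1B, 1-aligned)
9..12  -- padding (3B)
12..16  attrs  (4B, 4-aligned)
16..17  inode  (1B, 1-aligned)
17..20  -- padding (3B)
20..36  version  (16B, 4-aligned)
36..56  reserved  (20B, 4-aligned)
56..60  size  (4B, 4-aligned)
60..68  blocks  (8B, 4-aligned)
sizeof = 68, alignof = 4
array of 17: 17 × 68 = 1156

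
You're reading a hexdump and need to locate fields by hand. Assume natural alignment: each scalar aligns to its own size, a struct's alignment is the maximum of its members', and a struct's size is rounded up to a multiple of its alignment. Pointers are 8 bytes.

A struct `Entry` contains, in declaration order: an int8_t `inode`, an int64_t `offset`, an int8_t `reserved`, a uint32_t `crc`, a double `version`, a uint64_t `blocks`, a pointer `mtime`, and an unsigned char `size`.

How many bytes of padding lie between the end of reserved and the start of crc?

0..1  inode  (1B, 1-aligned)
1..8  -- padding (7B)
8..16  offset  (8B, 8-aligned)
16..17  reserved  (1B, 1-aligned)
17..20  -- padding (3B)
20..24  crc  (4B, 4-aligned)

3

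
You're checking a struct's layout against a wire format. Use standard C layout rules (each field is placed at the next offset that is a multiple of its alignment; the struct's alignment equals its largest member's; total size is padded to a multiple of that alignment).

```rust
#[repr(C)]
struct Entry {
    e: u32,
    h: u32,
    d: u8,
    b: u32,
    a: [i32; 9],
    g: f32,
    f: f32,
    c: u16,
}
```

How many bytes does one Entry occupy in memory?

64

e at 0 (size 4, align 4) → ends 4
h at 4 (size 4, align 4) → ends 8
d at 8 (size 1, align 1) → ends 9
pad 3 to align 4 for b
b at 12 (size 4, align 4) → ends 16
a at 16 (size 36, align 4) → ends 52
g at 52 (size 4, align 4) → ends 56
f at 56 (size 4, align 4) → ends 60
c at 60 (size 2, align 2) → ends 62
tail pad 2 to reach multiple of 4
total 64 bytes, alignment 4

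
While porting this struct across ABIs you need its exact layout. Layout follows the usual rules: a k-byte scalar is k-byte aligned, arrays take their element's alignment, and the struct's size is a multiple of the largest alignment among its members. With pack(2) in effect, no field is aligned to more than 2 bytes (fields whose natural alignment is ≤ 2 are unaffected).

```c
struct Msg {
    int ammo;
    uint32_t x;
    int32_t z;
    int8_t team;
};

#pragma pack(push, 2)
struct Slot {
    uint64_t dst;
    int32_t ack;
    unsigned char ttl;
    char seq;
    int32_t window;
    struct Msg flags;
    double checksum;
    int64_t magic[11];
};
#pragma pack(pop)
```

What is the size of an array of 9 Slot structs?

Msg: ammo at 0 (size 4, align 4) → ends 4; x at 4 (size 4, align 4) → ends 8; z at 8 (size 4, align 4) → ends 12; team at 12 (size 1, align 1) → ends 13; tail pad 3 to reach multiple of 4; total 16 bytes, alignment 4
dst at 0 (size 8, align 2) → ends 8
ack at 8 (size 4, align 2) → ends 12
ttl at 12 (size 1, align 1) → ends 13
seq at 13 (size 1, align 1) → ends 14
window at 14 (size 4, align 2) → ends 18
flags at 18 (size 16, align 2) → ends 34
checksum at 34 (size 8, align 2) → ends 42
magic at 42 (size 88, align 2) → ends 130
total 130 bytes, alignment 2
array of 9: 9 × 130 = 1170

1170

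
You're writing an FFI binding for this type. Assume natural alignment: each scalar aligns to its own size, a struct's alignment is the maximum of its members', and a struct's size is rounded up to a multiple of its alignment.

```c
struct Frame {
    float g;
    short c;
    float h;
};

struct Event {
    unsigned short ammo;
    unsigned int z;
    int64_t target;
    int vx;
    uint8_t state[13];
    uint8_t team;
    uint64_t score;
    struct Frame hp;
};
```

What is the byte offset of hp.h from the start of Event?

Frame: 0..4  g  (4B, 4-aligned); 4..6  c  (2B, 2-aligned); 6..8  -- padding (2B); 8..12  h  (4B, 4-aligned); sizeof = 12, alignof = 4
0..2  ammo  (2B, 2-aligned)
2..4  -- padding (2B)
4..8  z  (4B, 4-aligned)
8..16  target  (8B, 8-aligned)
16..20  vx  (4B, 4-aligned)
20..33  state  (13B, 1-aligned)
33..34  team  (1B, 1-aligned)
34..40  -- padding (6B)
40..48  score  (8B, 8-aligned)
48..60  hp  (12B, 4-aligned)
within Frame: h at 8
48 + 8 = 56

56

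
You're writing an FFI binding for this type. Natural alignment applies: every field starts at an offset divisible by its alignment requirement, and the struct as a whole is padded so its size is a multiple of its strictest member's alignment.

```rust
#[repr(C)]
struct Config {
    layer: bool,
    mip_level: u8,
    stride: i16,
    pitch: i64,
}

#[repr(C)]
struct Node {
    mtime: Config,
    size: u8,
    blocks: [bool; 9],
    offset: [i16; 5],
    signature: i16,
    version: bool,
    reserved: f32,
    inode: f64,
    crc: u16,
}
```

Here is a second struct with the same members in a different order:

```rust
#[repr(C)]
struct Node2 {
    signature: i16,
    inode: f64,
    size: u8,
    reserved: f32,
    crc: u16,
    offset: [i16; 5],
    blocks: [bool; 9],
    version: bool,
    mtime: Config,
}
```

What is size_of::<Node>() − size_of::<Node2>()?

0

Config: 0..1  layer  (1B, 1-aligned); 1..2  mip_level  (1B, 1-aligned); 2..4  stride  (2B, 2-aligned); 4..8  -- padding (4B); 8..16  pitch  (8B, 8-aligned); sizeof = 16, alignof = 8
0..16  mtime  (16B, 8-aligned)
16..17  size  (1B, 1-aligned)
17..26  blocks  (9B, 1-aligned)
26..36  offset  (10B, 2-aligned)
36..38  signature  (2B, 2-aligned)
38..39  version  (1B, 1-aligned)
39..40  -- padding (1B)
40..44  reserved  (4B, 4-aligned)
44..48  -- padding (4B)
48..56  inode  (8B, 8-aligned)
56..58  crc  (2B, 2-aligned)
58..64  -- tail padding (6B)
sizeof = 64, alignof = 8
— Node2 —
0..2  signature  (2B, 2-aligned)
2..8  -- padding (6B)
8..16  inode  (8B, 8-aligned)
16..17  size  (1B, 1-aligned)
17..20  -- padding (3B)
20..24  reserved  (4B, 4-aligned)
24..26  crc  (2B, 2-aligned)
26..36  offset  (10B, 2-aligned)
36..45  blocks  (9B, 1-aligned)
45..46  version  (1B, 1-aligned)
46..48  -- padding (2B)
48..64  mtime  (16B, 8-aligned)
sizeof = 64, alignof = 8
64 − 64 = 0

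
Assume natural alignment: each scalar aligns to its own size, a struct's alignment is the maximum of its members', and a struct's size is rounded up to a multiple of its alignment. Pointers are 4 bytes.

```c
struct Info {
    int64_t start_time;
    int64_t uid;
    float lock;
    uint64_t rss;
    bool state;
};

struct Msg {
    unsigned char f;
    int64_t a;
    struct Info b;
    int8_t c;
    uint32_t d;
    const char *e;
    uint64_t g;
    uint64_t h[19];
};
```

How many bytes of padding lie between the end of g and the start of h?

Info: 0..8  start_time  (8B, 8-aligned); 8..16  uid  (8B, 8-aligned); 16..20  lock  (4B, 4-aligned); 20..24  -- padding (4B); 24..32  rss  (8B, 8-aligned); 32..33  state  (1B, 1-aligned); 33..40  -- tail padding (7B); sizeof = 40, alignof = 8
0..1  f  (1B, 1-aligned)
1..8  -- padding (7B)
8..16  a  (8B, 8-aligned)
16..56  b  (40B, 8-aligned)
56..57  c  (1B, 1-aligned)
57..60  -- padding (3B)
60..64  d  (4B, 4-aligned)
64..68  e  (4B, 4-aligned)
68..72  -- padding (4B)
72..80  g  (8B, 8-aligned)
80..232  h  (152B, 8-aligned)

0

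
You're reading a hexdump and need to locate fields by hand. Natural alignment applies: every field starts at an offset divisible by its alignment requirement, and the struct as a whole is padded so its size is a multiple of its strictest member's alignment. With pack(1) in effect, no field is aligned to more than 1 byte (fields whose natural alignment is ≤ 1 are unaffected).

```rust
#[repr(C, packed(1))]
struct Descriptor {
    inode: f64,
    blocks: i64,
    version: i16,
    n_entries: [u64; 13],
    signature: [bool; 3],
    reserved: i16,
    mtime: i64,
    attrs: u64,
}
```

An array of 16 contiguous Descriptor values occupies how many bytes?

2288

@0: inode [8B, align 1] → 8
@8: blocks [8B, align 1] → 16
@16: version [2B, align 1] → 18
@18: n_entries [104B, align 1] → 122
@122: signature [3B, align 1] → 125
@125: reserved [2B, align 1] → 127
@127: mtime [8B, align 1] → 135
@135: attrs [8B, align 1] → 143
size 143, align 1
array of 16: 16 × 143 = 2288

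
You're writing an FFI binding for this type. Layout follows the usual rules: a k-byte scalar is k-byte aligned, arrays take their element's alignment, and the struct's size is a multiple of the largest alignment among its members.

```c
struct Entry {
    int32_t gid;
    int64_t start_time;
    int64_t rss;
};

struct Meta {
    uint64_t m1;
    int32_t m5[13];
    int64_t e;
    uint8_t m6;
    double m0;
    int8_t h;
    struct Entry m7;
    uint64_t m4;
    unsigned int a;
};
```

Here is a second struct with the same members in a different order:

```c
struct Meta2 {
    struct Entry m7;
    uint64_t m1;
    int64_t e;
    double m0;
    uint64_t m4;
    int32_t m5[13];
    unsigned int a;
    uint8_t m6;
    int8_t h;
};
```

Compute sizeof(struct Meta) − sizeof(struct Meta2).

Entry: gid at 0 (size 4, align 4) → ends 4; pad 4 to align 8 for start_time; start_time at 8 (size 8, align 8) → ends 16; rss at 16 (size 8, align 8) → ends 24; total 24 bytes, alignment 8
m1 at 0 (size 8, align 8) → ends 8
m5 at 8 (size 52, align 4) → ends 60
pad 4 to align 8 for e
e at 64 (size 8, align 8) → ends 72
m6 at 72 (size 1, align 1) → ends 73
pad 7 to align 8 for m0
m0 at 80 (size 8, align 8) → ends 88
h at 88 (size 1, align 1) → ends 89
pad 7 to align 8 for m7
m7 at 96 (size 24, align 8) → ends 120
m4 at 120 (size 8, align 8) → ends 128
a at 128 (size 4, align 4) → ends 132
tail pad 4 to reach multiple of 8
total 136 bytes, alignment 8
— Meta2 —
m7 at 0 (size 24, align 8) → ends 24
m1 at 24 (size 8, align 8) → ends 32
e at 32 (size 8, align 8) → ends 40
m0 at 40 (size 8, align 8) → ends 48
m4 at 48 (size 8, align 8) → ends 56
m5 at 56 (size 52, align 4) → ends 108
a at 108 (size 4, align 4) → ends 112
m6 at 112 (size 1, align 1) → ends 113
h at 113 (size 1, align 1) → ends 114
tail pad 6 to reach multiple of 8
total 120 bytes, alignment 8
136 − 120 = 16

16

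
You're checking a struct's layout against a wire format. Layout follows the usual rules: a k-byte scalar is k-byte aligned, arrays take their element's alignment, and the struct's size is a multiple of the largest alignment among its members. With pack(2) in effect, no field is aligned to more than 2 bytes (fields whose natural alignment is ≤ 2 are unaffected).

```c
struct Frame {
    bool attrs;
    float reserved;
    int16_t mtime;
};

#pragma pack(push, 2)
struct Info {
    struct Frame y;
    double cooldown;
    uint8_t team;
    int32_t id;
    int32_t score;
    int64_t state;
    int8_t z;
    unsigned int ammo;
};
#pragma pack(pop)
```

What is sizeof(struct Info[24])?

1056

Frame: attrs at 0 (size 1, align 1) → ends 1; pad 3 to align 4 for reserved; reserved at 4 (size 4, align 4) → ends 8; mtime at 8 (size 2, align 2) → ends 10; tail pad 2 to reach multiple of 4; total 12 bytes, alignment 4
y at 0 (size 12, align 2) → ends 12
cooldown at 12 (size 8, align 2) → ends 20
team at 20 (size 1, align 1) → ends 21
pad 1 to align 2 for id
id at 22 (size 4, align 2) → ends 26
score at 26 (size 4, align 2) → ends 30
state at 30 (size 8, align 2) → ends 38
z at 38 (size 1, align 1) → ends 39
pad 1 to align 2 for ammo
ammo at 40 (size 4, align 2) → ends 44
total 44 bytes, alignment 2
array of 24: 24 × 44 = 1056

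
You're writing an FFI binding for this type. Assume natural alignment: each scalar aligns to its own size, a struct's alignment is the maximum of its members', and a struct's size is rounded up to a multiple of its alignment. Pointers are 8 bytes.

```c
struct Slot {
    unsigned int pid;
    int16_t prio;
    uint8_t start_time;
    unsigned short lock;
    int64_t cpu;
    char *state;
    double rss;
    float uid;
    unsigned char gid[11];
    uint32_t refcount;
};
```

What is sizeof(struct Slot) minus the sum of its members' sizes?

@0: pid [4B, align 4] → 4
@4: prio [2B, align 2] → 6
@6: start_time [1B, align 1] → 7
+1 pad (align 2)
@8: lock [2B, align 2] → 10
+6 pad (align 8)
@16: cpu [8B, align 8] → 24
@24: state [8B, align 8] → 32
@32: rss [8B, align 8] → 40
@40: uid [4B, align 4] → 44
@44: gid [11B, align 1] → 55
+1 pad (align 4)
@56: refcount [4B, align 4] → 60
+4 tail pad (align 8)
size 64, align 8
data bytes 52, size 64 → padding 12

12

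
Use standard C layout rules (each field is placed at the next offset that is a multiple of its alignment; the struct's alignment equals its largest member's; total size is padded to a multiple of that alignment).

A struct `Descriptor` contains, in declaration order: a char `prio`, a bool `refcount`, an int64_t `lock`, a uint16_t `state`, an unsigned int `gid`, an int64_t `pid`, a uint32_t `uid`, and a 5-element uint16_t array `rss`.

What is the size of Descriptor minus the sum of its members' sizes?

0..1  prio  (1B, 1-aligned)
1..2  refcount  (1B, 1-aligned)
2..8  -- padding (6B)
8..16  lock  (8B, 8-aligned)
16..18  state  (2B, 2-aligned)
18..20  -- padding (2B)
20..24  gid  (4B, 4-aligned)
24..32  pid  (8B, 8-aligned)
32..36  uid  (4B, 4-aligned)
36..46  rss  (10B, 2-aligned)
46..48  -- tail padding (2B)
sizeof = 48, alignof = 8
data bytes 38, size 48 → padding 10

10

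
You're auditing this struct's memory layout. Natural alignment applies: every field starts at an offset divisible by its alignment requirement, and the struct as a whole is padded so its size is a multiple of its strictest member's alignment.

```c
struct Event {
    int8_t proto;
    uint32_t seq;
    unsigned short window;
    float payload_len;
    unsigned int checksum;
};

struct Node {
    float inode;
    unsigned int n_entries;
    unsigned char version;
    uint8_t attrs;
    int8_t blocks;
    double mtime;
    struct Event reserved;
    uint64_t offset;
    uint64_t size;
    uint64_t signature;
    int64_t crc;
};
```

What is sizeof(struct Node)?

80

Event: @0: proto [1B, align 1] → 1; +3 pad (align 4); @4: seq [4B, align 4] → 8; @8: window [2B, align 2] → 10; +2 pad (align 4); @12: payload_len [4B, align 4] → 16; @16: checksum [4B, align 4] → 20; size 20, align 4
@0: inode [4B, align 4] → 4
@4: n_entries [4B, align 4] → 8
@8: version [1B, align 1] → 9
@9: attrs [1B, align 1] → 10
@10: blocks [1B, align 1] → 11
+5 pad (align 8)
@16: mtime [8B, align 8] → 24
@24: reserved [20B, align 4] → 44
+4 pad (align 8)
@48: offset [8B, align 8] → 56
@56: size [8B, align 8] → 64
@64: signature [8B, align 8] → 72
@72: crc [8B, align 8] → 80
size 80, align 8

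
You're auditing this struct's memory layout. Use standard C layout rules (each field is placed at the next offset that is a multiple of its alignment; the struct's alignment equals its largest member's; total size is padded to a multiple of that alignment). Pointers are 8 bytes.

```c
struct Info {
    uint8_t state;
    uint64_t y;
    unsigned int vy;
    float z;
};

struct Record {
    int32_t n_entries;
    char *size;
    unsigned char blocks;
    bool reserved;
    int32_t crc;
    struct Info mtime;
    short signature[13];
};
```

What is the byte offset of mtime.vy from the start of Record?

Info: state at 0 (size 1, align 1) → ends 1; pad 7 to align 8 for y; y at 8 (size 8, align 8) → ends 16; vy at 16 (size 4, align 4) → ends 20; z at 20 (size 4, align 4) → ends 24; total 24 bytes, alignment 8
n_entries at 0 (size 4, align 4) → ends 4
pad 4 to align 8 for size
size at 8 (size 8, align 8) → ends 16
blocks at 16 (size 1, align 1) → ends 17
reserved at 17 (size 1, align 1) → ends 18
pad 2 to align 4 for crc
crc at 20 (size 4, align 4) → ends 24
mtime at 24 (size 24, align 8) → ends 48
within Info: vy at 16
24 + 16 = 40

40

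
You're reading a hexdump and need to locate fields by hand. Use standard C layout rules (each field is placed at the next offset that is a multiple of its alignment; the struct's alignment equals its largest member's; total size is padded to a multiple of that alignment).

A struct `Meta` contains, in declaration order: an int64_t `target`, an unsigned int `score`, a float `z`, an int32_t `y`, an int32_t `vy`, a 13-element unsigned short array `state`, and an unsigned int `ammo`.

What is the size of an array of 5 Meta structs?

0..8  target  (8B, 8-aligned)
8..12  score  (4B, 4-aligned)
12..16  z  (4B, 4-aligned)
16..20  y  (4B, 4-aligned)
20..24  vy  (4B, 4-aligned)
24..50  state  (26B, 2-aligned)
50..52  -- padding (2B)
52..56  ammo  (4B, 4-aligned)
sizeof = 56, alignof = 8
array of 5: 5 × 56 = 280

280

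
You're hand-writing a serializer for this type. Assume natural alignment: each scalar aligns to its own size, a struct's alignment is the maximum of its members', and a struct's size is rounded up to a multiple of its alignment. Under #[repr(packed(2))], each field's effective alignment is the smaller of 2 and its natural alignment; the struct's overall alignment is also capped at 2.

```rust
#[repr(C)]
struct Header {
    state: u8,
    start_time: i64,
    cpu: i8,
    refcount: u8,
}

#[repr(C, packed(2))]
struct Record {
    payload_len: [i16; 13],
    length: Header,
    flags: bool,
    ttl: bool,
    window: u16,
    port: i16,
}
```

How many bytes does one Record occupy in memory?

56 bytes

Header: 0..1  state  (1B, 1-aligned); 1..8  -- padding (7B); 8..16  start_time  (8B, 8-aligned); 16..17  cpu  (1B, 1-aligned); 17..18  refcount  (1B, 1-aligned); 18..24  -- tail padding (6B); sizeof = 24, alignof = 8
0..26  payload_len  (26B, 2-aligned)
26..50  length  (24B, 2-aligned)
50..51  flags  (1B, 1-aligned)
51..52  ttl  (1B, 1-aligned)
52..54  window  (2B, 2-aligned)
54..56  port  (2B, 2-aligned)
sizeof = 56, alignof = 2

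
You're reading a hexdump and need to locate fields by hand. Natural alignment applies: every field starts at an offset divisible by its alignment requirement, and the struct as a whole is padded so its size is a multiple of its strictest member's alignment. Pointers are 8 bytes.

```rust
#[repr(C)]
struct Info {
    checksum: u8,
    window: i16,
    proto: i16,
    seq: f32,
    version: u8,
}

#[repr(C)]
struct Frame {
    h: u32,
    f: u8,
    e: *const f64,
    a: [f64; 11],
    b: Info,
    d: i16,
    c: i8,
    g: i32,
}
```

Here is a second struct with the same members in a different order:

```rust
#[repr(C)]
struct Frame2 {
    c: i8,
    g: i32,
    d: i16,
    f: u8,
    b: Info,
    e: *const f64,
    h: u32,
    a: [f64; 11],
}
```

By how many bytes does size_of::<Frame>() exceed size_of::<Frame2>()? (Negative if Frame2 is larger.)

-8

Info: 0..1  checksum  (1B, 1-aligned); 1..2  -- padding (1B); 2..4  window  (2B, 2-aligned); 4..6  proto  (2B, 2-aligned); 6..8  -- padding (2B); 8..12  seq  (4B, 4-aligned); 12..13  version  (1B, 1-aligned); 13..16  -- tail padding (3B); sizeof = 16, alignof = 4
0..4  h  (4B, 4-aligned)
4..5  f  (1B, 1-aligned)
5..8  -- padding (3B)
8..16  e  (8B, 8-aligned)
16..104  a  (88B, 8-aligned)
104..120  b  (16B, 4-aligned)
120..122  d  (2B, 2-aligned)
122..123  c  (1B, 1-aligned)
123..124  -- padding (1B)
124..128  g  (4B, 4-aligned)
sizeof = 128, alignof = 8
— Frame2 —
0..1  c  (1B, 1-aligned)
1..4  -- padding (3B)
4..8  g  (4B, 4-aligned)
8..10  d  (2B, 2-aligned)
10..11  f  (1B, 1-aligned)
11..12  -- padding (1B)
12..28  b  (16B, 4-aligned)
28..32  -- padding (4B)
32..40  e  (8B, 8-aligned)
40..44  h  (4B, 4-aligned)
44..48  -- padding (4B)
48..136  a  (88B, 8-aligned)
sizeof = 136, alignof = 8
128 − 136 = -8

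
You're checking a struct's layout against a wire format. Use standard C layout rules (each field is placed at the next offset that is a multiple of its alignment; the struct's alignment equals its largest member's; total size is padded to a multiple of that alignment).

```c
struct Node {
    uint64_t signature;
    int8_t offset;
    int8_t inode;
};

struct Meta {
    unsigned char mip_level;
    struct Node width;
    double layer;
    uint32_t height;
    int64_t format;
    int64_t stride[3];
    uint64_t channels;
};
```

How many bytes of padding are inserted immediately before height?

Node: @0: signature [8B, align 8] → 8; @8: offset [1B, align 1] → 9; @9: inode [1B, align 1] → 10; +6 tail pad (align 8); size 16, align 8
@0: mip_level [1B, align 1] → 1
+7 pad (align 8)
@8: width [16B, align 8] → 24
@24: layer [8B, align 8] → 32
@32: height [4B, align 4] → 36

0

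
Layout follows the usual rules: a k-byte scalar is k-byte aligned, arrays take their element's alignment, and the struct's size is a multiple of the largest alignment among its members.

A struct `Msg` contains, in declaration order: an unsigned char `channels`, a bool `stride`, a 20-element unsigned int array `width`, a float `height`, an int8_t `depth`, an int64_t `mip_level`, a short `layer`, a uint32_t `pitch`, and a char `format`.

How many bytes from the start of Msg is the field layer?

0..1  channels  (1B, 1-aligned)
1..2  stride  (1B, 1-aligned)
2..4  -- padding (2B)
4..84  width  (80B, 4-aligned)
84..88  height  (4B, 4-aligned)
88..89  depth  (1B, 1-aligned)
89..96  -- padding (7B)
96..104  mip_level  (8B, 8-aligned)
104..106  layer  (2B, 2-aligned)

104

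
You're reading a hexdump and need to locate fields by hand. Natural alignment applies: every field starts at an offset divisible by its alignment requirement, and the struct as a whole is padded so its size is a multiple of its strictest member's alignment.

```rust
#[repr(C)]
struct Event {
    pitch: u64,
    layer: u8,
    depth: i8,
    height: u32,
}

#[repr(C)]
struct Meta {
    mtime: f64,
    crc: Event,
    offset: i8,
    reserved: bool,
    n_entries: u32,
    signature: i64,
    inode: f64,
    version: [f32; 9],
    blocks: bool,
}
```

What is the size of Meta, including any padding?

88 bytes

Event: pitch at 0 (size 8, align 8) → ends 8; layer at 8 (size 1, align 1) → ends 9; depth at 9 (size 1, align 1) → ends 10; pad 2 to align 4 for height; height at 12 (size 4, align 4) → ends 16; total 16 bytes, alignment 8
mtime at 0 (size 8, align 8) → ends 8
crc at 8 (size 16, align 8) → ends 24
offset at 24 (size 1, align 1) → ends 25
reserved at 25 (size 1, align 1) → ends 26
pad 2 to align 4 for n_entries
n_entries at 28 (size 4, align 4) → ends 32
signature at 32 (size 8, align 8) → ends 40
inode at 40 (size 8, align 8) → ends 48
version at 48 (size 36, align 4) → ends 84
blocks at 84 (size 1, align 1) → ends 85
tail pad 3 to reach multiple of 8
total 88 bytes, alignment 8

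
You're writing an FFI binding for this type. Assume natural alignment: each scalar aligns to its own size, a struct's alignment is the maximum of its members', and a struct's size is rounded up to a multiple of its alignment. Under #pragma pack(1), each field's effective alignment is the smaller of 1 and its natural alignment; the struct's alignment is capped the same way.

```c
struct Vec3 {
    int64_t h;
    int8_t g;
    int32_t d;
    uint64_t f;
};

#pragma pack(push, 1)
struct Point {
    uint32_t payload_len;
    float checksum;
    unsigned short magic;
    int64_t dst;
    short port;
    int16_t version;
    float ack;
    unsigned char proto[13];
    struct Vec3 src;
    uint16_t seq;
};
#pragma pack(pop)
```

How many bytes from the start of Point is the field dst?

10

Vec3: @0: h [8B, align 8] → 8; @8: g [1B, align 1] → 9; +3 pad (align 4); @12: d [4B, align 4] → 16; @16: f [8B, align 8] → 24; size 24, align 8
@0: payload_len [4B, align 1] → 4
@4: checksum [4B, align 1] → 8
@8: magic [2B, align 1] → 10
@10: dst [8B, align 1] → 18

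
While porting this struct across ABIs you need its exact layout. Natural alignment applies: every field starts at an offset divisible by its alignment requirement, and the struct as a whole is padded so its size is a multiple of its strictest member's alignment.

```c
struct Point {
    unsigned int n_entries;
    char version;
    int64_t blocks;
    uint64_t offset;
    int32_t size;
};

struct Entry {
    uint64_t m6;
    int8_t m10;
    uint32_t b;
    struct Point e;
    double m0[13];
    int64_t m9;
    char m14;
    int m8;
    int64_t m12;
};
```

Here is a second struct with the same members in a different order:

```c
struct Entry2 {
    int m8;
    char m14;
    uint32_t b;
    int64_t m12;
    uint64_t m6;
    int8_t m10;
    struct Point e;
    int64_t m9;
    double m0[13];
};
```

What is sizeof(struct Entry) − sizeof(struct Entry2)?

-8

Point: 0..4  n_entries  (4B, 4-aligned); 4..5  version  (1B, 1-aligned); 5..8  -- padding (3B); 8..16  blocks  (8B, 8-aligned); 16..24  offset  (8B, 8-aligned); 24..28  size  (4B, 4-aligned); 28..32  -- tail padding (4B); sizeof = 32, alignof = 8
0..8  m6  (8B, 8-aligned)
8..9  m10  (1B, 1-aligned)
9..12  -- padding (3B)
12..16  b  (4B, 4-aligned)
16..48  e  (32B, 8-aligned)
48..152  m0  (104B, 8-aligned)
152..160  m9  (8B, 8-aligned)
160..161  m14  (1B, 1-aligned)
161..164  -- padding (3B)
164..168  m8  (4B, 4-aligned)
168..176  m12  (8B, 8-aligned)
sizeof = 176, alignof = 8
— Entry2 —
0..4  m8  (4B, 4-aligned)
4..5  m14  (1B, 1-aligned)
5..8  -- padding (3B)
8..12  b  (4B, 4-aligned)
12..16  -- padding (4B)
16..24  m12  (8B, 8-aligned)
24..32  m6  (8B, 8-aligned)
32..33  m10  (1B, 1-aligned)
33..40  -- padding (7B)
40..72  e  (32B, 8-aligned)
72..80  m9  (8B, 8-aligned)
80..184  m0  (104B, 8-aligned)
sizeof = 184, alignof = 8
176 − 184 = -8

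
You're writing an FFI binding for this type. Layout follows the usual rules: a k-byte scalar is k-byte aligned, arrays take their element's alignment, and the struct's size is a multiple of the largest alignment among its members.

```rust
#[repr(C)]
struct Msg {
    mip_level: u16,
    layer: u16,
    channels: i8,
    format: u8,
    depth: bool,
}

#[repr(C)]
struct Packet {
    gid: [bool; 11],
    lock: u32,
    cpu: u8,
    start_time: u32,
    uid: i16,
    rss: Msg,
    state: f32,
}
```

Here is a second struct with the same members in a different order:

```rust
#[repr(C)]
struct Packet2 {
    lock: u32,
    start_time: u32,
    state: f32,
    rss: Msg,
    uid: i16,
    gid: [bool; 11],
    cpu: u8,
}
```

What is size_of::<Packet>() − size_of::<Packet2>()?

Msg: mip_level at 0 (size 2, align 2) → ends 2; layer at 2 (size 2, align 2) → ends 4; channels at 4 (size 1, align 1) → ends 5; format at 5 (size 1, align 1) → ends 6; depth at 6 (size 1, align 1) → ends 7; tail pad 1 to reach multiple of 2; total 8 bytes, alignment 2
gid at 0 (size 11, align 1) → ends 11
pad 1 to align 4 for lock
lock at 12 (size 4, align 4) → ends 16
cpu at 16 (size 1, align 1) → ends 17
pad 3 to align 4 for start_time
start_time at 20 (size 4, align 4) → ends 24
uid at 24 (size 2, align 2) → ends 26
rss at 26 (size 8, align 2) → ends 34
pad 2 to align 4 for state
state at 36 (size 4, align 4) → ends 40
total 40 bytes, alignment 4
— Packet2 —
lock at 0 (size 4, align 4) → ends 4
start_time at 4 (size 4, align 4) → ends 8
state at 8 (size 4, align 4) → ends 12
rss at 12 (size 8, align 2) → ends 20
uid at 20 (size 2, align 2) → ends 22
gid at 22 (size 11, align 1) → ends 33
cpu at 33 (size 1, align 1) → ends 34
tail pad 2 to reach multiple of 4
total 36 bytes, alignment 4
40 − 36 = 4

4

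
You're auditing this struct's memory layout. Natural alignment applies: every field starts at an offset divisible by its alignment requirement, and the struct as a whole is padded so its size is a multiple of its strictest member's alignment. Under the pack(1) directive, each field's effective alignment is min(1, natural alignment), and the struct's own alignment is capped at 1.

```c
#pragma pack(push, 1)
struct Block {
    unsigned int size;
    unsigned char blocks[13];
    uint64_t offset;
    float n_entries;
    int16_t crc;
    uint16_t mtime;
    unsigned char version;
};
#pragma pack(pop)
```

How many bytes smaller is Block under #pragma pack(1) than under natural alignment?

14

natural layout:
  0..4  size  (4B, 4-aligned)
  4..17  blocks  (13B, 1-aligned)
  17..24  -- padding (7B)
  24..32  offset  (8B, 8-aligned)
  32..36  n_entries  (4B, 4-aligned)
  36..38  crc  (2B, 2-aligned)
  38..40  mtime  (2B, 2-aligned)
  40..41  version  (1B, 1-aligned)
  41..48  -- tail padding (7B)
  sizeof = 48, alignof = 8
packed(1) layout:
  0..4  size  (4B, 1-aligned)
  4..17  blocks  (13B, 1-aligned)
  17..25  offset  (8B, 1-aligned)
  25..29  n_entries  (4B, 1-aligned)
  29..31  crc  (2B, 1-aligned)
  31..33  mtime  (2B, 1-aligned)
  33..34  version  (1B, 1-aligned)
  sizeof = 34, alignof = 1
48 − 34 = 14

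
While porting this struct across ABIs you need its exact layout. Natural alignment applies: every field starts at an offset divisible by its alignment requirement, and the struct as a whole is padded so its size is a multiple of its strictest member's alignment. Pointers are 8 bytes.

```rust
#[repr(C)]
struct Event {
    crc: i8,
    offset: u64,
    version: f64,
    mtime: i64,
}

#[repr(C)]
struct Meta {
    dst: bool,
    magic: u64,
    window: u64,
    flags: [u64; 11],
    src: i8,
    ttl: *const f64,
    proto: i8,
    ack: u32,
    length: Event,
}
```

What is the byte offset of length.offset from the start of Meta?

144

Event: 0..1  crc  (1B, 1-aligned); 1..8  -- padding (7B); 8..16  offset  (8B, 8-aligned); 16..24  version  (8B, 8-aligned); 24..32  mtime  (8B, 8-aligned); sizeof = 32, alignof = 8
0..1  dst  (1B, 1-aligned)
1..8  -- padding (7B)
8..16  magic  (8B, 8-aligned)
16..24  window  (8B, 8-aligned)
24..112  flags  (88B, 8-aligned)
112..113  src  (1B, 1-aligned)
113..120  -- padding (7B)
120..128  ttl  (8B, 8-aligned)
128..129  proto  (1B, 1-aligned)
129..132  -- padding (3B)
132..136  ack  (4B, 4-aligned)
136..168  length  (32B, 8-aligned)
within Event: offset at 8
136 + 8 = 144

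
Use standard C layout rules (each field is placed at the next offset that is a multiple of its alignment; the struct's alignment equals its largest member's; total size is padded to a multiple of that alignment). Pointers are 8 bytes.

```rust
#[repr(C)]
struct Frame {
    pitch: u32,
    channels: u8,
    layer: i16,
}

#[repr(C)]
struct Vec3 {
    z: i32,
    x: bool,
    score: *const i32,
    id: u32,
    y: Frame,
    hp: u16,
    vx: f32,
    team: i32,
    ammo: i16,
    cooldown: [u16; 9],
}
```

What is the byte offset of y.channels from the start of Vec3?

Frame: 0..4  pitch  (4B, 4-aligned); 4..5  channels  (1B, 1-aligned); 5..6  -- padding (1B); 6..8  layer  (2B, 2-aligned); sizeof = 8, alignof = 4
0..4  z  (4B, 4-aligned)
4..5  x  (1B, 1-aligned)
5..8  -- padding (3B)
8..16  score  (8B, 8-aligned)
16..20  id  (4B, 4-aligned)
20..28  y  (8B, 4-aligned)
within Frame: channels at 4
20 + 4 = 24

24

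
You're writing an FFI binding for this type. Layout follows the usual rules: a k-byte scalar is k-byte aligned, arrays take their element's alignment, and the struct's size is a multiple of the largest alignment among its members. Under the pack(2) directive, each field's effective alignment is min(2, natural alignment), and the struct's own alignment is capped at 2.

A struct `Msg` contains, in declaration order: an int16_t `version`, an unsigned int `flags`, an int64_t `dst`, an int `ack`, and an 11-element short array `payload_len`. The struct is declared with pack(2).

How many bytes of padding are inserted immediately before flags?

0

version at 0 (size 2, align 2) → ends 2
flags at 2 (size 4, align 2) → ends 6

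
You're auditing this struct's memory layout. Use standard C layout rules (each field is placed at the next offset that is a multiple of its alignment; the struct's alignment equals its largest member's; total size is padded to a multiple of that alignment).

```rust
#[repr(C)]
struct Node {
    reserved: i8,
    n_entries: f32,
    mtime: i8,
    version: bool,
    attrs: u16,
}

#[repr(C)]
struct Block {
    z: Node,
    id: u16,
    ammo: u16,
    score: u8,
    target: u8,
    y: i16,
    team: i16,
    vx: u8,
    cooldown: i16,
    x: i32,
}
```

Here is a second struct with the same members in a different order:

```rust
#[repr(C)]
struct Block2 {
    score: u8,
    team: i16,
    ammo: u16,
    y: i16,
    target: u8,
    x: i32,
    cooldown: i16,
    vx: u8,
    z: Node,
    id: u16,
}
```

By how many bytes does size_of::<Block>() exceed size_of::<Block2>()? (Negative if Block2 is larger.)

-4

Node: 0..1  reserved  (1B, 1-aligned); 1..4  -- padding (3B); 4..8  n_entries  (4B, 4-aligned); 8..9  mtime  (1B, 1-aligned); 9..10  version  (1B, 1-aligned); 10..12  attrs  (2B, 2-aligned); sizeof = 12, alignof = 4
0..12  z  (12B, 4-aligned)
12..14  id  (2B, 2-aligned)
14..16  ammo  (2B, 2-aligned)
16..17  score  (1B, 1-aligned)
17..18  target  (1B, 1-aligned)
18..20  y  (2B, 2-aligned)
20..22  team  (2B, 2-aligned)
22..23  vx  (1B, 1-aligned)
23..24  -- padding (1B)
24..26  cooldown  (2B, 2-aligned)
26..28  -- padding (2B)
28..32  x  (4B, 4-aligned)
sizeof = 32, alignof = 4
— Block2 —
0..1  score  (1B, 1-aligned)
1..2  -- padding (1B)
2..4  team  (2B, 2-aligned)
4..6  ammo  (2B, 2-aligned)
6..8  y  (2B, 2-aligned)
8..9  target  (1B, 1-aligned)
9..12  -- padding (3B)
12..16  x  (4B, 4-aligned)
16..18  cooldown  (2B, 2-aligned)
18..19  vx  (1B, 1-aligned)
19..20  -- padding (1B)
20..32  z  (12B, 4-aligned)
32..34  id  (2B, 2-aligned)
34..36  -- tail padding (2B)
sizeof = 36, alignof = 4
32 − 36 = -4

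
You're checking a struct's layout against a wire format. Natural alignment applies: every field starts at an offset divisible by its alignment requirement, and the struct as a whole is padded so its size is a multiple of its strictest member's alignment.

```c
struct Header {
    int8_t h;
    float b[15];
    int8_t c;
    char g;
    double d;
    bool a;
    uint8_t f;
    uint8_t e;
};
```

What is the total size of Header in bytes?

@0: h [1B, align 1] → 1
+3 pad (align 4)
@4: b [60B, align 4] → 64
@64: c [1B, align 1] → 65
@65: g [1B, align 1] → 66
+6 pad (align 8)
@72: d [8B, align 8] → 80
@80: a [1B, align 1] → 81
@81: f [1B, align 1] → 82
@82: e [1B, align 1] → 83
+5 tail pad (align 8)
size 88, align 8

88 bytes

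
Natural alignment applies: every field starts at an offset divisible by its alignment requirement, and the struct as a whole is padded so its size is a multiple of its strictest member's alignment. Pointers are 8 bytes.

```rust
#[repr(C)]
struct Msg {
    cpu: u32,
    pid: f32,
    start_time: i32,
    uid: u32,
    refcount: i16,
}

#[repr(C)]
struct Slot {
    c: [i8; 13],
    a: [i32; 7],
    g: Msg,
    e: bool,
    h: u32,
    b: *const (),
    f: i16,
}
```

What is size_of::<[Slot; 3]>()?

264

Msg: cpu at 0 (size 4, align 4) → ends 4; pid at 4 (size 4, align 4) → ends 8; start_time at 8 (size 4, align 4) → ends 12; uid at 12 (size 4, align 4) → ends 16; refcount at 16 (size 2, align 2) → ends 18; tail pad 2 to reach multiple of 4; total 20 bytes, alignment 4
c at 0 (size 13, align 1) → ends 13
pad 3 to align 4 for a
a at 16 (size 28, align 4) → ends 44
g at 44 (size 20, align 4) → ends 64
e at 64 (size 1, align 1) → ends 65
pad 3 to align 4 for h
h at 68 (size 4, align 4) → ends 72
b at 72 (size 8, align 8) → ends 80
f at 80 (size 2, align 2) → ends 82
tail pad 6 to reach multiple of 8
total 88 bytes, alignment 8
array of 3: 3 × 88 = 264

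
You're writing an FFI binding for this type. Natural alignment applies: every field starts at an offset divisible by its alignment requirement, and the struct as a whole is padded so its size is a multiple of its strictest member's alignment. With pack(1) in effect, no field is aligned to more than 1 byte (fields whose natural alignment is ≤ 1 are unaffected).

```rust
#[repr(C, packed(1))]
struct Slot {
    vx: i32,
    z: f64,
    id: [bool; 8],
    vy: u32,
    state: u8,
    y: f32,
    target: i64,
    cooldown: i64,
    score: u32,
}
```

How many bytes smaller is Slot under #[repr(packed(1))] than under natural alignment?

15

natural layout:
  @0: vx [4B, align 4] → 4
  +4 pad (align 8)
  @8: z [8B, align 8] → 16
  @16: id [8B, align 1] → 24
  @24: vy [4B, align 4] → 28
  @28: state [1B, align 1] → 29
  +3 pad (align 4)
  @32: y [4B, align 4] → 36
  +4 pad (align 8)
  @40: target [8B, align 8] → 48
  @48: cooldown [8B, align 8] → 56
  @56: score [4B, align 4] → 60
  +4 tail pad (align 8)
  size 64, align 8
packed(1) layout:
  @0: vx [4B, align 1] → 4
  @4: z [8B, align 1] → 12
  @12: id [8B, align 1] → 20
  @20: vy [4B, align 1] → 24
  @24: state [1B, align 1] → 25
  @25: y [4B, align 1] → 29
  @29: target [8B, align 1] → 37
  @37: cooldown [8B, align 1] → 45
  @45: score [4B, align 1] → 49
  size 49, align 1
64 − 49 = 15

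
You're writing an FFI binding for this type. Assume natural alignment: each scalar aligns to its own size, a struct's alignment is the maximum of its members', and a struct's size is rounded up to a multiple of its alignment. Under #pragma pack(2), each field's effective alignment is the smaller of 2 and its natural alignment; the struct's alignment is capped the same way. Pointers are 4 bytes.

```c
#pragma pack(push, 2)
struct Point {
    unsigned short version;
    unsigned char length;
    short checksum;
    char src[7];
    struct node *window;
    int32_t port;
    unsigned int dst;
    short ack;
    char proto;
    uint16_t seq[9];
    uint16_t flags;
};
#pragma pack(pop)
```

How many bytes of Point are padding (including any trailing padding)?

3

0..2  version  (2B, 2-aligned)
2..3  length  (1B, 1-aligned)
3..4  -- padding (1B)
4..6  checksum  (2B, 2-aligned)
6..13  src  (7B, 1-aligned)
13..14  -- padding (1B)
14..18  window  (4B, 2-aligned)
18..22  port  (4B, 2-aligned)
22..26  dst  (4B, 2-aligned)
26..28  ack  (2B, 2-aligned)
28..29  proto  (1B, 1-aligned)
29..30  -- padding (1B)
30..48  seq  (18B, 2-aligned)
48..50  flags  (2B, 2-aligned)
sizeof = 50, alignof = 2
data bytes 47, size 50 → padding 3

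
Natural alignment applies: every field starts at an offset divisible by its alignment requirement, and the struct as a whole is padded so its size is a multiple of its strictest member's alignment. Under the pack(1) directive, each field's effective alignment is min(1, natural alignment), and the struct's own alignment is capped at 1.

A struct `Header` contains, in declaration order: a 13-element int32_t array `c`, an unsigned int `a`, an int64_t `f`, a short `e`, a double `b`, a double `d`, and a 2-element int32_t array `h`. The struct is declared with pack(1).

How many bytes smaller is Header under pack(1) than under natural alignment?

natural layout:
  0..52  c  (52B, 4-aligned)
  52..56  a  (4B, 4-aligned)
  56..64  f  (8B, 8-aligned)
  64..66  e  (2B, 2-aligned)
  66..72  -- padding (6B)
  72..80  b  (8B, 8-aligned)
  80..88  d  (8B, 8-aligned)
  88..96  h  (8B, 4-aligned)
  sizeof = 96, alignof = 8
packed(1) layout:
  0..52  c  (52B, 1-aligned)
  52..56  a  (4B, 1-aligned)
  56..64  f  (8B, 1-aligned)
  64..66  e  (2B, 1-aligned)
  66..74  b  (8B, 1-aligned)
  74..82  d  (8B, 1-aligned)
  82..90  h  (8B, 1-aligned)
  sizeof = 90, alignof = 1
96 − 90 = 6

6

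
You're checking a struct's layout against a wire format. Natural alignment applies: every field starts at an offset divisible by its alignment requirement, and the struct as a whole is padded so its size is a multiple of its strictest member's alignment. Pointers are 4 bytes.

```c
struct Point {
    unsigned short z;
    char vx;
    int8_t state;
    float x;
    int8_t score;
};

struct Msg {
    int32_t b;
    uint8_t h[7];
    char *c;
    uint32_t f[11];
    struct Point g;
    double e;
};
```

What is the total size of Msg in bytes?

Point: @0: z [2B, align 2] → 2; @2: vx [1B, align 1] → 3; @3: state [1B, align 1] → 4; @4: x [4B, align 4] → 8; @8: score [1B, align 1] → 9; +3 tail pad (align 4); size 12, align 4
@0: b [4B, align 4] → 4
@4: h [7B, align 1] → 11
+1 pad (align 4)
@12: c [4B, align 4] → 16
@16: f [44B, align 4] → 60
@60: g [12B, align 4] → 72
@72: e [8B, align 8] → 80
size 80, align 8

80 bytes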